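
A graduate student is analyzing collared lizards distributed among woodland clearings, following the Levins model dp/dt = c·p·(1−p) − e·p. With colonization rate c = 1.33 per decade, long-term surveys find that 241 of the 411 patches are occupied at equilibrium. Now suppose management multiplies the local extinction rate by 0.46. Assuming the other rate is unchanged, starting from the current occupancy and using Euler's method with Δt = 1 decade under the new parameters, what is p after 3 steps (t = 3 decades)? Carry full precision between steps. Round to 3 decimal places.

Observed p* = 241/411 = 0.58637.
Balance c(1−p*) = e gives e = 1.33×(1 − 0.58637) = 0.55012.
Starting from p₀ = 0.58637; update p ← p + (dp/dt)·Δt with the new parameters.
step 1: Δp = +0.17419, p = 0.76057
step 2: Δp = +0.04973, p = 0.81030
step 3: Δp = -0.00061, p = 0.80969

0.810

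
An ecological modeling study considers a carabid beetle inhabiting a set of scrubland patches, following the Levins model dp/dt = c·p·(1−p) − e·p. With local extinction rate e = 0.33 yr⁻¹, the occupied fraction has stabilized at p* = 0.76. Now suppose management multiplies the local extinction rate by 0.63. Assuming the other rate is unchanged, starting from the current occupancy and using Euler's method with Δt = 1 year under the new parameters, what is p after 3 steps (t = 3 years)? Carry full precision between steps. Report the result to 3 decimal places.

Balance c(1−p*) = e gives c = e/(1 − 0.76000) = 0.33/0.24000 = 1.37500.
Starting from p₀ = 0.76000; update p ← p + (dp/dt)·Δt with the new parameters.
p: 0.76000 → 0.85280  (Δp = +0.09280)
p: 0.85280 → 0.84811  (Δp = -0.00469)
p: 0.84811 → 0.84891  (Δp = +0.00080)

0.849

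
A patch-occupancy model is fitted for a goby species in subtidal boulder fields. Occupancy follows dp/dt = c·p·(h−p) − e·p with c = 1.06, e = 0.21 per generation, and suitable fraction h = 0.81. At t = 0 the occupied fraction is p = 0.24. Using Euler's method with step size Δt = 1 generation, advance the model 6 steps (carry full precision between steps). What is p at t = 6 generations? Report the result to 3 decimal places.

0.605

Update rule: p ← p + [c·p·(h−p) − e·p]·Δt with Δt = 1.
step 1: Δp = +0.09461, p = 0.33461
step 2: Δp = +0.09835, p = 0.43295
step 3: Δp = +0.08212, p = 0.51507
step 4: Δp = +0.05286, p = 0.56793
step 5: Δp = +0.02646, p = 0.59439
step 6: Δp = +0.01102, p = 0.60541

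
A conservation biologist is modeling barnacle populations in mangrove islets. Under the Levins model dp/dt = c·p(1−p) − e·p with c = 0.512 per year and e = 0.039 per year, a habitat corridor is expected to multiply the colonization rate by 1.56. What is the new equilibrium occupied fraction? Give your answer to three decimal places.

Before: p* = 1 − 0.039/0.512 = 0.9238.
After the change, c = 0.79872, e = 0.039, so p* = 1 − 0.039/0.79872 = 0.9512.

0.951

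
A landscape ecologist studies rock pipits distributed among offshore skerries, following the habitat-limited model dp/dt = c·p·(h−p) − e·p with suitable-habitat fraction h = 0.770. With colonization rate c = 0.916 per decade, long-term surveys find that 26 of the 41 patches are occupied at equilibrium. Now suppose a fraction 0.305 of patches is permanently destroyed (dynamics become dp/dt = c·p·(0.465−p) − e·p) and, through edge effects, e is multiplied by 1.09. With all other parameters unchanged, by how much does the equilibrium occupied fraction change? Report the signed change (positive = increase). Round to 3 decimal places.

-0.317

Observed p* = 26/41 = 0.63415.
Balance c(h−p*) = e gives e = 0.916×(0.77 − 0.63415) = 0.12444.
New p* = 0.465 − e/c = 0.465 − 0.13564/0.91600 = 0.31692.
Δp* = 0.31692 − 0.63415 = -0.31723.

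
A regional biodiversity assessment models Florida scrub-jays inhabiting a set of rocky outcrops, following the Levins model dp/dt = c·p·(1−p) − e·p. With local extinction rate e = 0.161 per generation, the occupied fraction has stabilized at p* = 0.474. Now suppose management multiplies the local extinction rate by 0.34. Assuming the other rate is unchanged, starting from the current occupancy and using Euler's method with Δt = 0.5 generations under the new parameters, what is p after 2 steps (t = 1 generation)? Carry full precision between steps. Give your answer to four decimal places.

0.5238

Balance c(1−p*) = e gives c = e/(1 − 0.47400) = 0.161/0.52600 = 0.30608.
Starting from p₀ = 0.47400; update p ← p + (dp/dt)·Δt with the new parameters.
  1  |  dp/dt·Δt = +0.025184  |  p_1 = 0.499184
  2  |  dp/dt·Δt = +0.024598  |  p_2 = 0.523781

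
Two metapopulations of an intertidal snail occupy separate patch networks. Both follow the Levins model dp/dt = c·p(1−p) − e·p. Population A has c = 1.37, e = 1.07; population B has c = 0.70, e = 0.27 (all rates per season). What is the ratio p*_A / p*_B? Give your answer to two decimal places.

0.36

A: p*_A = 1 − 1.07/1.37 = 0.2190.
B: p*_B = 1 − 0.27/0.70 = 0.6143.
p*_A / p*_B = 0.2190/0.6143 = 0.3565.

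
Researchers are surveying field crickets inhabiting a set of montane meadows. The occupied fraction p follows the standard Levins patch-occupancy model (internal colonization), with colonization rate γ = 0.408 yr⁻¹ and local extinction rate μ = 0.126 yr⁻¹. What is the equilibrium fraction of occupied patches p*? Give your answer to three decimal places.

At equilibrium, colonization balances extinction: γ·p*·(1−p*) = μ·p*.
So p* = 1 − μ/γ = 1 − 0.126/0.408 = 1 − 0.3088 = 0.6912.

0.691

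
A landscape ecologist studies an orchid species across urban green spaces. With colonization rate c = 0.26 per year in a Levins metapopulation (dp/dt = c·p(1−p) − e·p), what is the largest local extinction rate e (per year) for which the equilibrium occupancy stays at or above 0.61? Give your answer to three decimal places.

1 − e/c ≥ 0.61 ⇒ e ≤ c(1 − 0.61) = 0.26 × 0.3900.
e_max = 0.1014.

0.101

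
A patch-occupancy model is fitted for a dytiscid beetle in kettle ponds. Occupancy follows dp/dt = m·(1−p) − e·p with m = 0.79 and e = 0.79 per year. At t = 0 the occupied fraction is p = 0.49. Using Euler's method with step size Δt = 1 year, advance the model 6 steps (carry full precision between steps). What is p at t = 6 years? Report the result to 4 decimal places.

0.4996

Update rule: p ← p + [m·(1−p) − e·p]·Δt with Δt = 1.
  1  |  dp/dt·Δt = +0.015800  |  p_1 = 0.505800
  2  |  dp/dt·Δt = -0.009164  |  p_2 = 0.496636
  3  |  dp/dt·Δt = +0.005315  |  p_3 = 0.501951
  4  |  dp/dt·Δt = -0.003083  |  p_4 = 0.498868
  5  |  dp/dt·Δt = +0.001788  |  p_5 = 0.500656
  6  |  dp/dt·Δt = -0.001037  |  p_6 = 0.499619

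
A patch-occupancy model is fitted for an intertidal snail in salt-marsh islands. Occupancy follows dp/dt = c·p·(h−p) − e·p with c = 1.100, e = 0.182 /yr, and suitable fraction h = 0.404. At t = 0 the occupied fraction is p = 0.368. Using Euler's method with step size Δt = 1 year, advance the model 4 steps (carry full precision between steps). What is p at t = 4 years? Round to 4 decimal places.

Update rule: p ← p + [c·p·(h−p) − e·p]·Δt with Δt = 1.
t = 1: p = 0.36800 + (-0.05240) = 0.31560
t = 2: p = 0.31560 + (-0.02675) = 0.28885
t = 3: p = 0.28885 + (-0.01598) = 0.27287
t = 4: p = 0.27287 + (-0.01030) = 0.26256

0.2626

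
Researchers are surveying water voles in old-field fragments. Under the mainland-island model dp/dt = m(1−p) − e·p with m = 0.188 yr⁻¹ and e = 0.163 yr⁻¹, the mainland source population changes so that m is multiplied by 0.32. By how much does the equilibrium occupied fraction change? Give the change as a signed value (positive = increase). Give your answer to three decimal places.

Before: p* = 0.188/(0.188+0.163) = 0.5356.
After: m = 0.06016, e = 0.163; p* = 0.06016/0.2232 = 0.2696.
Δp* = 0.2696 − 0.5356 = -0.2660.

-0.266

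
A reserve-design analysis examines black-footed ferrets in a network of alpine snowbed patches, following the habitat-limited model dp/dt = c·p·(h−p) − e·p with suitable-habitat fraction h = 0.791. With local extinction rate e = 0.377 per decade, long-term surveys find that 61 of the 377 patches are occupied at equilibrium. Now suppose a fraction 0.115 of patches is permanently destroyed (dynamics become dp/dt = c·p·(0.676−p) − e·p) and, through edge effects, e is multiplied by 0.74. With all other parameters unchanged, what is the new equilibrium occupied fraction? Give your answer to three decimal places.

0.210

Observed p* = 61/377 = 0.16180.
Balance c(h−p*) = e gives c = e/(0.791 − 0.16180) = 0.377/0.62920 = 0.59917.
New p* = 0.676 − e/c = 0.676 − 0.27898/0.59917 = 0.21039.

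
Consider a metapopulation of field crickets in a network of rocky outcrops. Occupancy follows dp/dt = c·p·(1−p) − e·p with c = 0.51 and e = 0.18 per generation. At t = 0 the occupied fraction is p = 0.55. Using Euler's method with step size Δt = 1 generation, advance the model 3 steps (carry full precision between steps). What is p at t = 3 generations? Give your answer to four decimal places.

0.6128

Update rule: p ← p + [c·p·(1−p) − e·p]·Δt with Δt = 1.
p: 0.55000 → 0.57723  (Δp = +0.02722)
p: 0.57723 → 0.59778  (Δp = +0.02056)
p: 0.59778 → 0.61281  (Δp = +0.01502)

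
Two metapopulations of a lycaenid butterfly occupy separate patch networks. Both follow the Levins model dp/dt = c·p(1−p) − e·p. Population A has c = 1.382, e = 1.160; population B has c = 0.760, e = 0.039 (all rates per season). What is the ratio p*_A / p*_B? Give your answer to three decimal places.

0.169

A: p*_A = 1 − 1.160/1.382 = 0.1606.
B: p*_B = 1 − 0.039/0.760 = 0.9487.
p*_A / p*_B = 0.1606/0.9487 = 0.1693.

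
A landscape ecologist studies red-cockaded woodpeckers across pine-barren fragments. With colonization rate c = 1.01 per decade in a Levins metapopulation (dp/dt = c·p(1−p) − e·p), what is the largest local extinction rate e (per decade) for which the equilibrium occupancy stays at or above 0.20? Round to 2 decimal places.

0.81

1 − e/c ≥ 0.20 ⇒ e ≤ c(1 − 0.20) = 1.01 × 0.8000.
e_max = 0.8080.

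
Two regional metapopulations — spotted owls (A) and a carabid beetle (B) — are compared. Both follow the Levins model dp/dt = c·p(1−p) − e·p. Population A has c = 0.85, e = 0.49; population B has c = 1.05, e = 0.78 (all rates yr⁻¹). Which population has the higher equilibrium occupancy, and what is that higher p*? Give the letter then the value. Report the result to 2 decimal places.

A: p*_A = 1 − 0.49/0.85 = 0.4235.
B: p*_B = 1 − 0.78/1.05 = 0.2571.
A is higher at 0.4235.

A, 0.42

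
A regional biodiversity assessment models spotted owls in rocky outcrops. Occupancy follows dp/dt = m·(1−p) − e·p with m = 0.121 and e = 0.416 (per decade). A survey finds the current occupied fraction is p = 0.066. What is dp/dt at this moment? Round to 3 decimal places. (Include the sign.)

Colonization term: m·(1−p) = 0.121×0.9340 = 0.11301.
Extinction term: e·p = 0.02746.
dp/dt = 0.11301 − 0.02746 = 0.08556.

0.086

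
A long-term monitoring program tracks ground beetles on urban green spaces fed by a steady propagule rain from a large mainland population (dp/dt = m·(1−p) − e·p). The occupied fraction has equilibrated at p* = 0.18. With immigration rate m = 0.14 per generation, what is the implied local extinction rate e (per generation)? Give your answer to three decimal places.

At equilibrium m(1−p*) = e·p*, so e = m(1−p*)/p*.
e = 0.14 × 0.8200 / 0.18 = 0.6378.

0.638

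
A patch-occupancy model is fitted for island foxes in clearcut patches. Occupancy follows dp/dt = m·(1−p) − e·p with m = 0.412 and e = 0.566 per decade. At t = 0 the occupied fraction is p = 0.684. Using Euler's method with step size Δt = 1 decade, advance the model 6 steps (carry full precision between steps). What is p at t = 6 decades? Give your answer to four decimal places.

Update rule: p ← p + [m·(1−p) − e·p]·Δt with Δt = 1.
t = 1: p = 0.68400 + (-0.25695) = 0.42705
t = 2: p = 0.42705 + (-0.00565) = 0.42140
t = 3: p = 0.42140 + (-0.00012) = 0.42127
t = 4: p = 0.42127 + (-0.00000) = 0.42127
t = 5: p = 0.42127 + (-0.00000) = 0.42127
t = 6: p = 0.42127 + (-0.00000) = 0.42127

0.4213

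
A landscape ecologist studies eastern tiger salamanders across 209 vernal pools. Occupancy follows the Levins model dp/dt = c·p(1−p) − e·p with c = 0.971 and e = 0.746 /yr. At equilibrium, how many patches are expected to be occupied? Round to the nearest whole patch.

48

p* = 1 − e/c = 1 − 0.746/0.971 = 0.2317.
Expected occupied patches = N × p* = 209 × 0.2317 = 48.43 ≈ 48.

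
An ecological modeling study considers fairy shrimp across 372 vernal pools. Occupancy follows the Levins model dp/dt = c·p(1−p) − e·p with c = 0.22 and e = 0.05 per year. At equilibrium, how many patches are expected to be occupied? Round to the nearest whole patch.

287

p* = 1 − e/c = 1 − 0.05/0.22 = 0.7727.
Expected occupied patches = N × p* = 372 × 0.7727 = 287.45 ≈ 287.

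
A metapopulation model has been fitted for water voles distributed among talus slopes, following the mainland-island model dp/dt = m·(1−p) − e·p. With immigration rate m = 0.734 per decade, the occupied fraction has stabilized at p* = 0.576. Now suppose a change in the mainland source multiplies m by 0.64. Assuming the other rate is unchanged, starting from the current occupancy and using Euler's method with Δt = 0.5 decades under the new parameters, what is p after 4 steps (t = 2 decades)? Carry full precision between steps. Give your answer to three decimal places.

0.472

Balance m(1−p*) = e·p* gives e = m(1−p*)/p* = 0.734×0.42400/0.57600 = 0.54031.
Starting from p₀ = 0.57600; update p ← p + (dp/dt)·Δt with the new parameters.
  1  |  dp/dt·Δt = -0.056019  |  p_1 = 0.519981
  2  |  dp/dt·Δt = -0.027728  |  p_2 = 0.492254
  3  |  dp/dt·Δt = -0.013724  |  p_3 = 0.478529
  4  |  dp/dt·Δt = -0.006793  |  p_4 = 0.471736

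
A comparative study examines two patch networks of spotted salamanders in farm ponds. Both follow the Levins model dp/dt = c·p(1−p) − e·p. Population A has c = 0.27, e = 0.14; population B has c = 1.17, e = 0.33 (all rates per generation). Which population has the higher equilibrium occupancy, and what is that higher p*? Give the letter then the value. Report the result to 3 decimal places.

A: p*_A = 1 − 0.14/0.27 = 0.4815.
B: p*_B = 1 − 0.33/1.17 = 0.7179.
B is higher at 0.7179.

B, 0.718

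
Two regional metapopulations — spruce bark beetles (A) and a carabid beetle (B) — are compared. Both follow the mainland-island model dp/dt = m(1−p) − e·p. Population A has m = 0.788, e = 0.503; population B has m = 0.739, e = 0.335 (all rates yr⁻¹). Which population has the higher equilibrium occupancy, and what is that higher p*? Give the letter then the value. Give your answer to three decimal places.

B, 0.688

A: p*_A = m/(m+e) = 0.788/1.2910 = 0.6104.
B: p*_B = 0.739/1.0740 = 0.6881.
B is higher at 0.6881.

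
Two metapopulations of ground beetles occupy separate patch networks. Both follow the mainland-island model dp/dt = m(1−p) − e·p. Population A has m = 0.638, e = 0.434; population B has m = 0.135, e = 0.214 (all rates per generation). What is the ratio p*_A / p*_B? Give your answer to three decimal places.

A: p*_A = m/(m+e) = 0.638/1.0720 = 0.5951.
B: p*_B = 0.135/0.3490 = 0.3868.
p*_A / p*_B = 0.5951/0.3868 = 1.5386.

1.539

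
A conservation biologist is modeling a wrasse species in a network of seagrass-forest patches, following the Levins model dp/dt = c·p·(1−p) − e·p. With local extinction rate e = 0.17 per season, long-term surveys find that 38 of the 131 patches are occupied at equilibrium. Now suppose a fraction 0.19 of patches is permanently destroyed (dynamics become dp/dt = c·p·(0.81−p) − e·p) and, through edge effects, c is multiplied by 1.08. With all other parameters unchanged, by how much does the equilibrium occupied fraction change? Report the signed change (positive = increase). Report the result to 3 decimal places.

Observed p* = 38/131 = 0.29008.
Balance c(1−p*) = e gives c = e/(1 − 0.29008) = 0.17/0.70992 = 0.23946.
New p* = 0.81 − e/c = 0.81 − 0.17000/0.25862 = 0.15266.
Δp* = 0.15266 − 0.29008 = -0.13742.

-0.137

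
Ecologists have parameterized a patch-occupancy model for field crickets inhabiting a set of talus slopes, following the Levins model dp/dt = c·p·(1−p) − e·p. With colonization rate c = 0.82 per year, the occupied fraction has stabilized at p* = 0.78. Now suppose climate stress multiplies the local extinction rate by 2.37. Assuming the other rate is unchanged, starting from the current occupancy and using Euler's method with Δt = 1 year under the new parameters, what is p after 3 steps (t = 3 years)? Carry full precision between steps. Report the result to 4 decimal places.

0.5102

Balance c(1−p*) = e gives e = 0.82×(1 − 0.78000) = 0.18040.
Starting from p₀ = 0.78000; update p ← p + (dp/dt)·Δt with the new parameters.
  1  |  dp/dt·Δt = -0.192775  |  p_1 = 0.587225
  2  |  dp/dt·Δt = -0.052305  |  p_2 = 0.534919
  3  |  dp/dt·Δt = -0.024704  |  p_3 = 0.510216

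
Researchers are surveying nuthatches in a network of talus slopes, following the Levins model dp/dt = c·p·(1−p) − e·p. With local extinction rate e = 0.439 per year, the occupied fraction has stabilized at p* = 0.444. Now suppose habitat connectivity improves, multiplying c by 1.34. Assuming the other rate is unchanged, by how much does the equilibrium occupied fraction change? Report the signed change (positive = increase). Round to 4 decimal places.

Balance c(1−p*) = e gives c = e/(1 − 0.44400) = 0.439/0.55600 = 0.78957.
New p* = 1 − e/c = 1 − 0.43900/1.05802 = 0.58507.
Δp* = 0.58507 − 0.44400 = +0.14107.

0.1411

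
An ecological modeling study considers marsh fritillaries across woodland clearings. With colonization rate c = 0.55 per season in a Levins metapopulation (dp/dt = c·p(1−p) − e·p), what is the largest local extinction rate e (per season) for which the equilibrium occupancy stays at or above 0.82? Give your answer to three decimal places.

1 − e/c ≥ 0.82 ⇒ e ≤ c(1 − 0.82) = 0.55 × 0.1800.
e_max = 0.0990.

0.099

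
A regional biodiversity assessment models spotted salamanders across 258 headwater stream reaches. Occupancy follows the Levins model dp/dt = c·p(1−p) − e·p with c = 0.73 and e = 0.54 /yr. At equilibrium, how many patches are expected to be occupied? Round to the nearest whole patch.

67

p* = 1 − e/c = 1 − 0.54/0.73 = 0.2603.
Expected occupied patches = N × p* = 258 × 0.2603 = 67.15 ≈ 67.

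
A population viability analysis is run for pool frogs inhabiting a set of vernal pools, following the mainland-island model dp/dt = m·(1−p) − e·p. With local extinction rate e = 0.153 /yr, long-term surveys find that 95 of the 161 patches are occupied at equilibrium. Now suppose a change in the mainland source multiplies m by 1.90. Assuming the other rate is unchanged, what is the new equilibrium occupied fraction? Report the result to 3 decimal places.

0.732

Observed p* = 95/161 = 0.59006.
Balance m(1−p*) = e·p* gives m = e·p*/(1−p*) = 0.153×0.59006/0.40994 = 0.22023.
New p* = m/(m+e) = 0.41844/(0.41844+0.15300) = 0.73226.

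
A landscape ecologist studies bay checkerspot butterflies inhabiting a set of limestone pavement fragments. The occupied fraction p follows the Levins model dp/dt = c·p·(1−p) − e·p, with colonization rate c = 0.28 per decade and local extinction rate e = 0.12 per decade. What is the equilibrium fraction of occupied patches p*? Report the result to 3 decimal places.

0.571

At equilibrium, colonization balances extinction: c·p*·(1−p*) = e·p*.
So p* = 1 − e/c = 1 − 0.12/0.28 = 1 − 0.4286 = 0.5714.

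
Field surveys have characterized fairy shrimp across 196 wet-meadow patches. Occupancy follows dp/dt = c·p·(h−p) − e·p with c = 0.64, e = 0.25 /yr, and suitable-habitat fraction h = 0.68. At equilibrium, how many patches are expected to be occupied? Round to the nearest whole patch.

57

p* = h − e/c = 0.68 − 0.3906 = 0.2894.
Expected occupied patches = N × p* = 196 × 0.2894 = 56.72 ≈ 57.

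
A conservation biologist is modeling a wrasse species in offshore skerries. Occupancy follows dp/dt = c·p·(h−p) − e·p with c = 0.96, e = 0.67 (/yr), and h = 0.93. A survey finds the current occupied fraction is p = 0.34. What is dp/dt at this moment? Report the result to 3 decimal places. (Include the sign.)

Colonization term: c·p·(h−p) = 0.96×0.34×0.5900 = 0.19258.
Extinction term: e·p = 0.22780.
dp/dt = 0.19258 − 0.22780 = -0.03522.

-0.035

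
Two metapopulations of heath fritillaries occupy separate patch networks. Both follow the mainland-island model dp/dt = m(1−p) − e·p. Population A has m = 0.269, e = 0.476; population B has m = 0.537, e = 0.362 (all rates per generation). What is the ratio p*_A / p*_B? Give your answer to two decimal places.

0.60

A: p*_A = m/(m+e) = 0.269/0.7450 = 0.3611.
B: p*_B = 0.537/0.8990 = 0.5973.
p*_A / p*_B = 0.3611/0.5973 = 0.6045.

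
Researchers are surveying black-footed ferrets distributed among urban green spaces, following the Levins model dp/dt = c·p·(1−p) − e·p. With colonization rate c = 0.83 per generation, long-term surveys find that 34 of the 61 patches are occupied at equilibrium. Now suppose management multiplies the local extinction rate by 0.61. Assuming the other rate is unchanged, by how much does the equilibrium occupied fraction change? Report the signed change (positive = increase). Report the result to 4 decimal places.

Observed p* = 34/61 = 0.55738.
Balance c(1−p*) = e gives e = 0.83×(1 − 0.55738) = 0.36737.
New p* = 1 − e/c = 1 − 0.22410/0.83000 = 0.73000.
Δp* = 0.73000 − 0.55738 = +0.17262.

0.1726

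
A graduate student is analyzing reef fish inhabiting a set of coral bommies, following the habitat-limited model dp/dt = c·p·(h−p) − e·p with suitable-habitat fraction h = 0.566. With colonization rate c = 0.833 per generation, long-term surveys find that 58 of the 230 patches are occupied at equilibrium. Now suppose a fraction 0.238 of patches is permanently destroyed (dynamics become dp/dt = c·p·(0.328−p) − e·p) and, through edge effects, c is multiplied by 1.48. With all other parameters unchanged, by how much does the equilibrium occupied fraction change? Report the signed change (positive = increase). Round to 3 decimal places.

-0.136

Observed p* = 58/230 = 0.25217.
Balance c(h−p*) = e gives e = 0.833×(0.566 − 0.25217) = 0.26142.
New p* = 0.328 − e/c = 0.328 − 0.26142/1.23284 = 0.11595.
Δp* = 0.11595 − 0.25217 = -0.13622.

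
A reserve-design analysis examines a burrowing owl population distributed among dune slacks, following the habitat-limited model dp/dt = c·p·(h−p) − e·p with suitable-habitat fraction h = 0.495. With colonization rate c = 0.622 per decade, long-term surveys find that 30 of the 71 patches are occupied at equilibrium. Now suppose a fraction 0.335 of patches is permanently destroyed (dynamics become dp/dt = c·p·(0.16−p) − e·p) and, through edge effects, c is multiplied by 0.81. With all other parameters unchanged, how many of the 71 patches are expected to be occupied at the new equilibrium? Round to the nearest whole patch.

5

Observed p* = 30/71 = 0.42254.
Balance c(h−p*) = e gives e = 0.622×(0.495 − 0.42254) = 0.04507.
New p* = 0.16 − e/c = 0.16 − 0.04507/0.50382 = 0.07054.
Expected occupied = 71 × 0.07054 = 5.01 ≈ 5.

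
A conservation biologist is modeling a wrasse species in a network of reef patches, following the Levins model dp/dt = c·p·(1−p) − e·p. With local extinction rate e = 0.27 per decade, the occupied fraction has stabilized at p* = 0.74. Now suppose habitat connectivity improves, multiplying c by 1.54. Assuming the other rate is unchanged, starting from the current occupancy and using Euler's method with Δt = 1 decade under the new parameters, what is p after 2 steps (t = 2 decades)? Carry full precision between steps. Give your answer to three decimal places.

Balance c(1−p*) = e gives c = e/(1 − 0.74000) = 0.27/0.26000 = 1.03846.
Starting from p₀ = 0.74000; update p ← p + (dp/dt)·Δt with the new parameters.
step 1: Δp = +0.10789, p = 0.84789
step 2: Δp = -0.02268, p = 0.82522

0.825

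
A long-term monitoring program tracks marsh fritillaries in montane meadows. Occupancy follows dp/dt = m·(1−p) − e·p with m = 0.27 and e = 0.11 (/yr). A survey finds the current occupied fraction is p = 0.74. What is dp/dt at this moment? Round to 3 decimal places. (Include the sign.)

-0.011

Colonization term: m·(1−p) = 0.27×0.2600 = 0.07020.
Extinction term: e·p = 0.08140.
dp/dt = 0.07020 − 0.08140 = -0.01120.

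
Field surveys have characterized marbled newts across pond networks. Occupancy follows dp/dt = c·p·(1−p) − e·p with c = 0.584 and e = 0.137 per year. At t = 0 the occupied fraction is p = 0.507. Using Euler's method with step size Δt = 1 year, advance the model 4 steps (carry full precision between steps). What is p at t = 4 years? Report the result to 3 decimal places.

0.721

Update rule: p ← p + [c·p·(1−p) − e·p]·Δt with Δt = 1.
  1  |  dp/dt·Δt = +0.076512  |  p_1 = 0.583512
  2  |  dp/dt·Δt = +0.061986  |  p_2 = 0.645498
  3  |  dp/dt·Δt = +0.045204  |  p_3 = 0.690702
  4  |  dp/dt·Δt = +0.030135  |  p_4 = 0.720837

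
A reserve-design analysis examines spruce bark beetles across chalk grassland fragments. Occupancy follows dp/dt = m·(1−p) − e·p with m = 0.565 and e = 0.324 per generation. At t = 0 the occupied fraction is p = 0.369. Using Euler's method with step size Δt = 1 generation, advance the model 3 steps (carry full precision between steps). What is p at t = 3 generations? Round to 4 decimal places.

Update rule: p ← p + [m·(1−p) − e·p]·Δt with Δt = 1.
t = 1: p = 0.36900 + (+0.23696) = 0.60596
t = 2: p = 0.60596 + (+0.02630) = 0.63226
t = 3: p = 0.63226 + (+0.00292) = 0.63518

0.6352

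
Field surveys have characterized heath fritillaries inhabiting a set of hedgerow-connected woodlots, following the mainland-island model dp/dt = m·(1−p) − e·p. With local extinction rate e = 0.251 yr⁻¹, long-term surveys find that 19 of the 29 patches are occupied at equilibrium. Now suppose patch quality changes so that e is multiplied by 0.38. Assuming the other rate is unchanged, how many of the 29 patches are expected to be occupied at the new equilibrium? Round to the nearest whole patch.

Observed p* = 19/29 = 0.65517.
Balance m(1−p*) = e·p* gives m = e·p*/(1−p*) = 0.251×0.65517/0.34483 = 0.47689.
New p* = m/(m+e) = 0.47689/(0.47689+0.09538) = 0.83333.
Expected occupied = 29 × 0.83333 = 24.17 ≈ 24.

24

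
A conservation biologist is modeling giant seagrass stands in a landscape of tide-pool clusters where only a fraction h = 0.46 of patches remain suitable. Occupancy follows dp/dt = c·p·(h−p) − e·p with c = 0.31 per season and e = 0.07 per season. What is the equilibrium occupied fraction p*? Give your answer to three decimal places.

0.234

Setting dp/dt = 0 and dividing by p* gives c·(h−p*) = e.
So p* = h − e/c = 0.46 − 0.07/0.31 = 0.46 − 0.2258 = 0.2342.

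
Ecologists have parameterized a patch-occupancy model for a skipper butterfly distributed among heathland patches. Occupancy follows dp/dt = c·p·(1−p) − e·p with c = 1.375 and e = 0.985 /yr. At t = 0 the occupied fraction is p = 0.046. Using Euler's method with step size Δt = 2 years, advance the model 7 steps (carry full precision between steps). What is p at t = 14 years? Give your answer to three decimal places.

0.282

Update rule: p ← p + [c·p·(1−p) − e·p]·Δt with Δt = 2.
  1  |  dp/dt·Δt = +0.030061  |  p_1 = 0.076061
  2  |  dp/dt·Δt = +0.043418  |  p_2 = 0.119479
  3  |  dp/dt·Δt = +0.053937  |  p_3 = 0.173416
  4  |  dp/dt·Δt = +0.052563  |  p_4 = 0.225979
  5  |  dp/dt·Δt = +0.035831  |  p_5 = 0.261810
  6  |  dp/dt·Δt = +0.015715  |  p_6 = 0.277524
  7  |  dp/dt·Δt = +0.004665  |  p_7 = 0.282189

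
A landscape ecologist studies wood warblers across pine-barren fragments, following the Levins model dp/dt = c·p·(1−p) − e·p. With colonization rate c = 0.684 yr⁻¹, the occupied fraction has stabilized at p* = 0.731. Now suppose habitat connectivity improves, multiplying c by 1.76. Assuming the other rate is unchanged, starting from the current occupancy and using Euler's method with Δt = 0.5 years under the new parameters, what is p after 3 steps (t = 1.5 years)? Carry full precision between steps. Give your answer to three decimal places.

0.830

Balance c(1−p*) = e gives e = 0.684×(1 − 0.73100) = 0.18400.
Starting from p₀ = 0.73100; update p ← p + (dp/dt)·Δt with the new parameters.
t = 0.5: p = 0.73100 + (+0.05111) = 0.78211
t = 1: p = 0.78211 + (+0.03062) = 0.81273
t = 1.5: p = 0.81273 + (+0.01684) = 0.82957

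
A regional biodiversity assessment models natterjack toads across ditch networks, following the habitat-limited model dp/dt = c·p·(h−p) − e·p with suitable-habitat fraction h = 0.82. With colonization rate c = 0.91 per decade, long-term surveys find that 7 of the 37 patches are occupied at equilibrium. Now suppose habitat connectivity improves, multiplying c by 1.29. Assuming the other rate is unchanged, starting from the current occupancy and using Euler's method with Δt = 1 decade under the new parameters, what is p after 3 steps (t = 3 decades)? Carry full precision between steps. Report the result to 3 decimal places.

0.273

Observed p* = 7/37 = 0.18919.
Balance c(h−p*) = e gives e = 0.91×(0.82 − 0.18919) = 0.57404.
Starting from p₀ = 0.18919; update p ← p + (dp/dt)·Δt with the new parameters.
step 1: Δp = +0.03149, p = 0.22068
step 2: Δp = +0.02858, p = 0.24926
step 3: Δp = +0.02392, p = 0.27318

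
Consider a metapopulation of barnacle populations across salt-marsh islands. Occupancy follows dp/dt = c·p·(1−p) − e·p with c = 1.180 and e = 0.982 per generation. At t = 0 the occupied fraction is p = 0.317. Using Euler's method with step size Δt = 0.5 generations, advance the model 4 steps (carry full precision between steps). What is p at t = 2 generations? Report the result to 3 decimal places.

0.240

Update rule: p ← p + [c·p·(1−p) − e·p]·Δt with Δt = 0.5.
t = 0.5: p = 0.31700 + (-0.02791) = 0.28909
t = 1: p = 0.28909 + (-0.02069) = 0.26841
t = 1.5: p = 0.26841 + (-0.01593) = 0.25247
t = 2: p = 0.25247 + (-0.01261) = 0.23986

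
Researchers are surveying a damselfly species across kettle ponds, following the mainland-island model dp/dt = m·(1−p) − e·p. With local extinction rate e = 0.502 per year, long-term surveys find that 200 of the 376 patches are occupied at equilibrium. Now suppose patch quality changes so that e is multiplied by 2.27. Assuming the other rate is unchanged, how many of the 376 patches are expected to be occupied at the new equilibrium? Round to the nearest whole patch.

125

Observed p* = 200/376 = 0.53191.
Balance m(1−p*) = e·p* gives m = e·p*/(1−p*) = 0.502×0.53191/0.46809 = 0.57044.
New p* = m/(m+e) = 0.57044/(0.57044+1.13954) = 0.33359.
Expected occupied = 376 × 0.33359 = 125.43 ≈ 125.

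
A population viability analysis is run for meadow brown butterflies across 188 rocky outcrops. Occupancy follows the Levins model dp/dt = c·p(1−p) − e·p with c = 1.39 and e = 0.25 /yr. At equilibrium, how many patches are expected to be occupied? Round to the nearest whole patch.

p* = 1 − e/c = 1 − 0.25/1.39 = 0.8201.
Expected occupied patches = N × p* = 188 × 0.8201 = 154.19 ≈ 154.

154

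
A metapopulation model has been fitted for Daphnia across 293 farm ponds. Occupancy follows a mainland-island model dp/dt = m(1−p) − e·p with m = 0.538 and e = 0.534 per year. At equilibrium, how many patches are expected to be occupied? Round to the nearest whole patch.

147

p* = m/(m+e) = 0.538/1.0720 = 0.5019.
Expected occupied patches = N × p* = 293 × 0.5019 = 147.05 ≈ 147.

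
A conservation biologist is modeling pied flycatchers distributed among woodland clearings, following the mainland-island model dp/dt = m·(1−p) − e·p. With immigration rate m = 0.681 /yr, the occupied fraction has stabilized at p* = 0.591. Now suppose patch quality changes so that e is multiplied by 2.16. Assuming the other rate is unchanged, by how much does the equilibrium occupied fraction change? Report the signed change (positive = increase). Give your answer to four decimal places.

Balance m(1−p*) = e·p* gives e = m(1−p*)/p* = 0.681×0.40900/0.59100 = 0.47128.
New p* = m/(m+e) = 0.68100/(0.68100+1.01796) = 0.40083.
Δp* = 0.40083 − 0.59100 = -0.19017.

-0.1902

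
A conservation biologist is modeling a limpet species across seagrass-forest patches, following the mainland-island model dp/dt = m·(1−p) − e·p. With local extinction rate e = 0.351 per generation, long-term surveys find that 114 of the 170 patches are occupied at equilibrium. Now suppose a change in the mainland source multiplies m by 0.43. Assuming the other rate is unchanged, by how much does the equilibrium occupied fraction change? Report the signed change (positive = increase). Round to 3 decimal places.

Observed p* = 114/170 = 0.67059.
Balance m(1−p*) = e·p* gives m = e·p*/(1−p*) = 0.351×0.67059/0.32941 = 0.71454.
New p* = m/(m+e) = 0.30725/(0.30725+0.35100) = 0.46677.
Δp* = 0.46677 − 0.67059 = -0.20382.

-0.204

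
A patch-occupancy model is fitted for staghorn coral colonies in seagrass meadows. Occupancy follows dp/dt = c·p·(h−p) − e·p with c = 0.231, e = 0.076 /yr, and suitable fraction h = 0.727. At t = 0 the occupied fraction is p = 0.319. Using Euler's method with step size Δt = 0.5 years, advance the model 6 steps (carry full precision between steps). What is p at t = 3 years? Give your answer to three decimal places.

0.335

Update rule: p ← p + [c·p·(h−p) − e·p]·Δt with Δt = 0.5.
p: 0.31900 → 0.32191  (Δp = +0.00291)
p: 0.32191 → 0.32474  (Δp = +0.00283)
p: 0.32474 → 0.32749  (Δp = +0.00275)
p: 0.32749 → 0.33015  (Δp = +0.00267)
p: 0.33015 → 0.33274  (Δp = +0.00259)
p: 0.33274 → 0.33525  (Δp = +0.00251)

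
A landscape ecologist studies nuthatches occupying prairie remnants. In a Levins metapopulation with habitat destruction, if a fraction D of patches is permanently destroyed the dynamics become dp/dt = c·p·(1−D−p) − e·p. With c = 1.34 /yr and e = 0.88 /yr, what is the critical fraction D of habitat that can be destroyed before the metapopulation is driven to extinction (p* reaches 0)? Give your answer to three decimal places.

0.343

The nontrivial equilibrium is p* = (1−D) − e/c; extinction occurs when this hits zero.
So D_crit = 1 − e/c = 1 − 0.88/1.34 = 1 − 0.6567 = 0.3433.
Note this equals the original equilibrium occupancy — the Levins extinction-debt result.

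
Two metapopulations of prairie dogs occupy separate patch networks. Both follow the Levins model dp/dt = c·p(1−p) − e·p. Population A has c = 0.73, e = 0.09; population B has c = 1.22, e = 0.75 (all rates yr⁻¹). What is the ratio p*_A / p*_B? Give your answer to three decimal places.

A: p*_A = 1 − 0.09/0.73 = 0.8767.
B: p*_B = 1 − 0.75/1.22 = 0.3852.
p*_A / p*_B = 0.8767/0.3852 = 2.2757.

2.276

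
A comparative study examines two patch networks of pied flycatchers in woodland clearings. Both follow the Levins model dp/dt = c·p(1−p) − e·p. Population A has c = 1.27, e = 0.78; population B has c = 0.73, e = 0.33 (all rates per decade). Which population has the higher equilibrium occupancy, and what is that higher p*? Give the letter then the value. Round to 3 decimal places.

A: p*_A = 1 − 0.78/1.27 = 0.3858.
B: p*_B = 1 − 0.33/0.73 = 0.5479.
B is higher at 0.5479.

B, 0.548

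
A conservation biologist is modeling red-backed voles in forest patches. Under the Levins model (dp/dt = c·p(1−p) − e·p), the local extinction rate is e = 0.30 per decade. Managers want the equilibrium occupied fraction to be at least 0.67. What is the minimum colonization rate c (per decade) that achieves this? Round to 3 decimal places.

p* = 1 − e/c ≥ 0.67 requires e/c ≤ 0.3300, i.e. c ≥ e/0.3300.
c_min = 0.30/0.3300 = 0.9091.

0.909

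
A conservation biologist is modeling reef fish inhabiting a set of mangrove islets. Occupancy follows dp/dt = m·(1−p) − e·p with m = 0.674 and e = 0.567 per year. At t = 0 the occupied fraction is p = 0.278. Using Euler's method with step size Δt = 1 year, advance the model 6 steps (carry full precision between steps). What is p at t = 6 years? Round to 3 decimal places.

0.543

Update rule: p ← p + [m·(1−p) − e·p]·Δt with Δt = 1.
step 1: Δp = +0.32900, p = 0.60700
step 2: Δp = -0.07929, p = 0.52771
step 3: Δp = +0.01911, p = 0.54682
step 4: Δp = -0.00461, p = 0.54222
step 5: Δp = +0.00111, p = 0.54333
step 6: Δp = -0.00027, p = 0.54306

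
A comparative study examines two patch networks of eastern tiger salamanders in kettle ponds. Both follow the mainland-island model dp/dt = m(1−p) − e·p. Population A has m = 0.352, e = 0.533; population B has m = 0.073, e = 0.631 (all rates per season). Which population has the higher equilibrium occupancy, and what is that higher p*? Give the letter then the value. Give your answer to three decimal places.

A, 0.398

A: p*_A = m/(m+e) = 0.352/0.8850 = 0.3977.
B: p*_B = 0.073/0.7040 = 0.1037.
A is higher at 0.3977.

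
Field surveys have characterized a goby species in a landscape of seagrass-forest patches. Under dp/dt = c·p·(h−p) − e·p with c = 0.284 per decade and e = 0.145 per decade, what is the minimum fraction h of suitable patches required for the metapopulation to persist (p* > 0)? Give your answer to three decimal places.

p* = h − e/c is positive only when h > e/c.
h_min = e/c = 0.145/0.284 = 0.5106.

0.511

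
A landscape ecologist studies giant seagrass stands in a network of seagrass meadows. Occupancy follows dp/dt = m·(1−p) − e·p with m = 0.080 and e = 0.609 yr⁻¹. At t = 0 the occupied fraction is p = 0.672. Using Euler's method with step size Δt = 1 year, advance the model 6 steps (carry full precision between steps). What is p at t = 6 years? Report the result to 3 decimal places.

0.117

Update rule: p ← p + [m·(1−p) − e·p]·Δt with Δt = 1.
step 1: Δp = -0.38301, p = 0.28899
step 2: Δp = -0.11912, p = 0.16988
step 3: Δp = -0.03704, p = 0.13283
step 4: Δp = -0.01152, p = 0.12131
step 5: Δp = -0.00358, p = 0.11773
step 6: Δp = -0.00111, p = 0.11661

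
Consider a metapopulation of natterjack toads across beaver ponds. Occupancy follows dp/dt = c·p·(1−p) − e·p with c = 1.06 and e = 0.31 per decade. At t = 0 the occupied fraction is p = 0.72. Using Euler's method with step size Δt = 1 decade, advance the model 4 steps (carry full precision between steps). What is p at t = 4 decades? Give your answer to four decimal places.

0.7076

Update rule: p ← p + [c·p·(1−p) − e·p]·Δt with Δt = 1.
step 1: Δp = -0.00950, p = 0.71050
step 2: Δp = -0.00222, p = 0.70828
step 3: Δp = -0.00055, p = 0.70773
step 4: Δp = -0.00014, p = 0.70759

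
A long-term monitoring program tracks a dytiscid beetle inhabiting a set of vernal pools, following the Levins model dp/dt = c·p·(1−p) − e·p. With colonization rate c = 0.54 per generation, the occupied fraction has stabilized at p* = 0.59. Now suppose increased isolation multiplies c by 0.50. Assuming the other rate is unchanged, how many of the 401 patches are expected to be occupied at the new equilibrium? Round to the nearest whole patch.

72

Balance c(1−p*) = e gives e = 0.54×(1 − 0.59000) = 0.22140.
New p* = 1 − e/c = 1 − 0.22140/0.27000 = 0.18000.
Expected occupied = 401 × 0.18000 = 72.18 ≈ 72.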